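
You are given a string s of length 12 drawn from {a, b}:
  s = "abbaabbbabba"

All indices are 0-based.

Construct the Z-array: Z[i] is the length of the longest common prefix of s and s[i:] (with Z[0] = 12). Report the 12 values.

[12, 0, 0, 1, 3, 0, 0, 0, 4, 0, 0, 1]

Z[0]=12
i=1: i≥r, start 0; Z[1]=0
i=2: i≥r, start 0; Z[2]=0
i=3: i≥r, start 0; Z[3]=1 grow→box=[3,4)
i=4: i≥r, start 0; Z[4]=3 grow→box=[4,7)
i=5: min(r-i=2, Z[1]=0)=0; Z[5]=0
i=6: min(r-i=1, Z[2]=0)=0; Z[6]=0
i=7: i≥r, start 0; Z[7]=0
i=8: i≥r, start 0; Z[8]=4 grow→box=[8,12)
i=9: min(r-i=3, Z[1]=0)=0; Z[9]=0
i=10: min(r-i=2, Z[2]=0)=0; Z[10]=0
i=11: min(r-i=1, Z[3]=1)=1; Z[11]=1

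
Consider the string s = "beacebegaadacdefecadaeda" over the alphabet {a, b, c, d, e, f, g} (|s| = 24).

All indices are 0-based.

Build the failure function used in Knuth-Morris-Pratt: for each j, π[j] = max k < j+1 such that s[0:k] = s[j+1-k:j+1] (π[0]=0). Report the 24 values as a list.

[0, 0, 0, 0, 0, 1, 2, 0, 0, 0, 0, 0, 0, 0, 0, 0, 0, 0, 0, 0, 0, 0, 0, 0]

π[0] = 0
j=1 s[j]='e': π[1]=0 (border '')
j=2 s[j]='a': π[2]=0 (border '')
j=3 s[j]='c': π[3]=0 (border '')
j=4 s[j]='e': π[4]=0 (border '')
j=5 s[j]='b': π[5]=1 (border 'b')
j=6 s[j]='e': π[6]=2 (border 'be')
j=7 s[j]='g': k: 2→0; π[7]=0 (border '')
j=8 s[j]='a': π[8]=0 (border '')
j=9 s[j]='a': π[9]=0 (border '')
j=10 s[j]='d': π[10]=0 (border '')
j=11 s[j]='a': π[11]=0 (border '')
j=12 s[j]='c': π[12]=0 (border '')
j=13 s[j]='d': π[13]=0 (border '')
j=14 s[j]='e': π[14]=0 (border '')
j=15 s[j]='f': π[15]=0 (border '')
j=16 s[j]='e': π[16]=0 (border '')
j=17 s[j]='c': π[17]=0 (border '')
j=18 s[j]='a': π[18]=0 (border '')
j=19 s[j]='d': π[19]=0 (border '')
j=20 s[j]='a': π[20]=0 (border '')
j=21 s[j]='e': π[21]=0 (border '')
j=22 s[j]='d': π[22]=0 (border '')
j=23 s[j]='a': π[23]=0 (border '')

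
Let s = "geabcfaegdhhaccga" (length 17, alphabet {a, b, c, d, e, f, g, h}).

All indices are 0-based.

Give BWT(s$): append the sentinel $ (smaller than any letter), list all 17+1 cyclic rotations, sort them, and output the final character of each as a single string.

rank  rotation            last
    0  $geabcfaegdhhaccga  a
    1  a$geabcfaegdhhaccg  g
    2  abcfaegdhhaccga$ge  e
    3  accga$geabcfaegdhh  h
    4  aegdhhaccga$geabcf  f
    5  bcfaegdhhaccga$gea  a
    6  ccga$geabcfaegdhha  a
    7  cfaegdhhaccga$geab  b
    8  cga$geabcfaegdhhac  c
    9  dhhaccga$geabcfaeg  g
   10  eabcfaegdhhaccga$g  g
   11  egdhhaccga$geabcfa  a
   12  faegdhhaccga$geabc  c
   13  ga$geabcfaegdhhacc  c
   14  gdhhaccga$geabcfae  e
   15  geabcfaegdhhaccga$  $
   16  haccga$geabcfaegdh  h
   17  hhaccga$geabcfaegd  d

agehfaabcggacce$hd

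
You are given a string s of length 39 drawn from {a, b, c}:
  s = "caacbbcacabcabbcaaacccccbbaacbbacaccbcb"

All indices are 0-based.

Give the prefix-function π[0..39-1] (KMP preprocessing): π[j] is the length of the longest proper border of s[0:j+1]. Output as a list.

[0, 0, 0, 1, 0, 0, 1, 2, 1, 2, 0, 1, 2, 0, 0, 1, 2, 3, 0, 1, 1, 1, 1, 1, 0, 0, 0, 0, 1, 0, 0, 0, 1, 2, 1, 1, 0, 1, 0]

π[0] = 0
j=1 s[j]='a': π[1]=0 (border '')
j=2 s[j]='a': π[2]=0 (border '')
j=3 s[j]='c': π[3]=1 (border 'c')
j=4 s[j]='b': k: 1→0; π[4]=0 (border '')
j=5 s[j]='b': π[5]=0 (border '')
j=6 s[j]='c': π[6]=1 (border 'c')
j=7 s[j]='a': π[7]=2 (border 'ca')
j=8 s[j]='c': k: 2→0; π[8]=1 (border 'c')
j=9 s[j]='a': π[9]=2 (border 'ca')
j=10 s[j]='b': k: 2→0; π[10]=0 (border '')
j=11 s[j]='c': π[11]=1 (border 'c')
j=12 s[j]='a': π[12]=2 (border 'ca')
j=13 s[j]='b': k: 2→0; π[13]=0 (border '')
j=14 s[j]='b': π[14]=0 (border '')
j=15 s[j]='c': π[15]=1 (border 'c')
j=16 s[j]='a': π[16]=2 (border 'ca')
j=17 s[j]='a': π[17]=3 (border 'caa')
j=18 s[j]='a': k: 3→0; π[18]=0 (border '')
j=19 s[j]='c': π[19]=1 (border 'c')
j=20 s[j]='c': k: 1→0; π[20]=1 (border 'c')
j=21 s[j]='c': k: 1→0; π[21]=1 (border 'c')
j=22 s[j]='c': k: 1→0; π[22]=1 (border 'c')
j=23 s[j]='c': k: 1→0; π[23]=1 (border 'c')
j=24 s[j]='b': k: 1→0; π[24]=0 (border '')
j=25 s[j]='b': π[25]=0 (border '')
j=26 s[j]='a': π[26]=0 (border '')
j=27 s[j]='a': π[27]=0 (border '')
j=28 s[j]='c': π[28]=1 (border 'c')
j=29 s[j]='b': k: 1→0; π[29]=0 (border '')
j=30 s[j]='b': π[30]=0 (border '')
j=31 s[j]='a': π[31]=0 (border '')
j=32 s[j]='c': π[32]=1 (border 'c')
j=33 s[j]='a': π[33]=2 (border 'ca')
j=34 s[j]='c': k: 2→0; π[34]=1 (border 'c')
j=35 s[j]='c': k: 1→0; π[35]=1 (border 'c')
j=36 s[j]='b': k: 1→0; π[36]=0 (border '')
j=37 s[j]='c': π[37]=1 (border 'c')
j=38 s[j]='b': k: 1→0; π[38]=0 (border '')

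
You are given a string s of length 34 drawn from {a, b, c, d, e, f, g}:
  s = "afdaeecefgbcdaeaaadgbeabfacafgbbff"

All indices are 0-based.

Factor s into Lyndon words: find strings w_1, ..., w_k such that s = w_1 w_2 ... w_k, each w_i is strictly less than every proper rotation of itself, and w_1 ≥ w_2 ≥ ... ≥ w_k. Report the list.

["afd", "aeecefgbcd", "ae", "aaadgbeabfacafgbbff"]

emit factor 1: 'afd' (i=0, period=3)
emit factor 2: 'aeecefgbcd' (i=3, period=10)
emit factor 3: 'ae' (i=13, period=2)
emit factor 4: 'aaadgbeabfacafgbbff' (i=15, period=19)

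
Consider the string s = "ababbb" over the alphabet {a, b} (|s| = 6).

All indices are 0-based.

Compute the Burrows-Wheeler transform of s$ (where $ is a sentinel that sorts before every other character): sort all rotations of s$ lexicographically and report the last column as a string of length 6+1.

b$bbaba

rank  rotation last
    0  $ababbb  b
    1  ababbb$  $
    2  abbb$ab  b
    3  b$ababb  b
    4  babbb$a  a
    5  bb$abab  b
    6  bbb$aba  a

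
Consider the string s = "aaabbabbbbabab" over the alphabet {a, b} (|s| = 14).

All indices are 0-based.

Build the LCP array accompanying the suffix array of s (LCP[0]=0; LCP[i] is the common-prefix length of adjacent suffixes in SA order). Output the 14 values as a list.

rank | idx | suffix
   0 |   0 | aaabbabbbbabab
   1 |   1 | aabbabbbbabab
   2 |  12 | ab
   3 |  10 | abab
   4 |   2 | abbabbbbabab
   5 |   5 | abbbbabab
   6 |  13 | b
   7 |  11 | bab
   8 |   9 | babab
   9 |   4 | babbbbabab
  10 |   8 | bbabab
  11 |   3 | bbabbbbabab
  12 |   7 | bbbabab
  13 |   6 | bbbbabab

SA = [0, 1, 12, 10, 2, 5, 13, 11, 9, 4, 8, 3, 7, 6]
rank  pair      lcp
   1  s[0:],s[1:]  2  'aa'
   2  s[1:],s[12:]  1  'a'
   3  s[12:],s[10:]  2  'ab'
   4  s[10:],s[2:]  2  'ab'
   5  s[2:],s[5:]  3  'abb'
   6  s[5:],s[13:]  0  ''
   7  s[13:],s[11:]  1  'b'
   8  s[11:],s[9:]  3  'bab'
   9  s[9:],s[4:]  3  'bab'
  10  s[4:],s[8:]  1  'b'
  11  s[8:],s[3:]  4  'bbab'
  12  s[3:],s[7:]  2  'bb'
  13  s[7:],s[6:]  3  'bbb'

[0, 2, 1, 2, 2, 3, 0, 1, 3, 3, 1, 4, 2, 3]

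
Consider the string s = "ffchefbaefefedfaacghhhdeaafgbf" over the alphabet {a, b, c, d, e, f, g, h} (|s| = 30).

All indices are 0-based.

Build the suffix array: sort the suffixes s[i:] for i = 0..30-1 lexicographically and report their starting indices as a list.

[15, 24, 16, 7, 25, 6, 28, 17, 2, 22, 13, 23, 12, 4, 10, 8, 29, 14, 5, 1, 11, 9, 0, 26, 27, 18, 21, 3, 20, 19]

rank | idx | suffix
   0 |  15 | aacghhhdeaafgbf
   1 |  24 | aafgbf
   2 |  16 | acghhhdeaafgbf
   3 |   7 | aefefedfaacghhhdeaafgbf
   4 |  25 | afgbf
   5 |   6 | baefefedfaacghhhdeaafgbf
   6 |  28 | bf
   7 |  17 | cghhhdeaafgbf
   8 |   2 | chefbaefefedfaacghhhdeaafgbf
   9 |  22 | deaafgbf
  10 |  13 | dfaacghhhdeaafgbf
  11 |  23 | eaafgbf
  12 |  12 | edfaacghhhdeaafgbf
  13 |   4 | efbaefefedfaacghhhdeaafgbf
  14 |  10 | efedfaacghhhdeaafgbf
  15 |   8 | efefedfaacghhhdeaafgbf
  16 |  29 | f
  17 |  14 | faacghhhdeaafgbf
  18 |   5 | fbaefefedfaacghhhdeaafgbf
  19 |   1 | fchefbaefefedfaacghhhdeaafgbf
  20 |  11 | fedfaacghhhdeaafgbf
  21 |   9 | fefedfaacghhhdeaafgbf
  22 |   0 | ffchefbaefefedfaacghhhdeaafgbf
  23 |  26 | fgbf
  24 |  27 | gbf
  25 |  18 | ghhhdeaafgbf
  26 |  21 | hdeaafgbf
  27 |   3 | hefbaefefedfaacghhhdeaafgbf
  28 |  20 | hhdeaafgbf
  29 |  19 | hhhdeaafgbf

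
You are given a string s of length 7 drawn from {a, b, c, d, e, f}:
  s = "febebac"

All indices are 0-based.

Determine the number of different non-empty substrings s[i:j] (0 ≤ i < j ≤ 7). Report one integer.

25

rank | idx | suffix
   0 |   5 | ac
   1 |   4 | bac
   2 |   2 | bebac
   3 |   6 | c
   4 |   3 | ebac
   5 |   1 | ebebac
   6 |   0 | febebac

SA = [5, 4, 2, 6, 3, 1, 0]
i: (SA[i-1],SA[i]) lcp shared
  1: (5,4) 0 ''
  2: (4,2) 1 'b'
  3: (2,6) 0 ''
  4: (6,3) 0 ''
  5: (3,1) 2 'eb'
  6: (1,0) 0 ''

n(n+1)/2 = 7·8/2 = 28
Σ LCP = 0 + 0 + 1 + 0 + 0 + 2 + 0 = 3
distinct = 28 − 3 = 25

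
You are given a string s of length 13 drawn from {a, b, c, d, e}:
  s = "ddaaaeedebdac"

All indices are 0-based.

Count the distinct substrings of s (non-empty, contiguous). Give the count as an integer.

rank | idx | suffix
   0 |   2 | aaaeedebdac
   1 |   3 | aaeedebdac
   2 |  11 | ac
   3 |   4 | aeedebdac
   4 |   9 | bdac
   5 |  12 | c
   6 |   1 | daaaeedebdac
   7 |  10 | dac
   8 |   0 | ddaaaeedebdac
   9 |   7 | debdac
  10 |   8 | ebdac
  11 |   6 | edebdac
  12 |   5 | eedebdac

SA = [2, 3, 11, 4, 9, 12, 1, 10, 0, 7, 8, 6, 5]
rank  pair      lcp
   1  s[2:],s[3:]  2  'aa'
   2  s[3:],s[11:]  1  'a'
   3  s[11:],s[4:]  1  'a'
   4  s[4:],s[9:]  0  ''
   5  s[9:],s[12:]  0  ''
   6  s[12:],s[1:]  0  ''
   7  s[1:],s[10:]  2  'da'
   8  s[10:],s[0:]  1  'd'
   9  s[0:],s[7:]  1  'd'
  10  s[7:],s[8:]  0  ''
  11  s[8:],s[6:]  1  'e'
  12  s[6:],s[5:]  1  'e'

n(n+1)/2 = 13·14/2 = 91
Σ LCP = 0 + 2 + 1 + 1 + 0 + 0 + 0 + 2 + 1 + 1 + 0 + 1 + 1 = 10
distinct = 91 − 10 = 81

81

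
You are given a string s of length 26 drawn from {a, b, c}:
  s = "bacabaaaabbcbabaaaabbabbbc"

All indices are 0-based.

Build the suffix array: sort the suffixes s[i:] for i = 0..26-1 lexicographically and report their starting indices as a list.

[15, 5, 16, 6, 17, 7, 13, 3, 18, 21, 8, 1, 14, 4, 12, 20, 0, 19, 22, 23, 9, 24, 10, 25, 2, 11]

sorted suffixes:
  #0 SA[0]=15  'aaaabbabbbc'
  #1 SA[1]=5  'aaaabbcbabaaaabbabbbc'
  #2 SA[2]=16  'aaabbabbbc'
  #3 SA[3]=6  'aaabbcbabaaaabbabbbc'
  #4 SA[4]=17  'aabbabbbc'
  #5 SA[5]=7  'aabbcbabaaaabbabbbc'
  #6 SA[6]=13  'abaaaabbabbbc'
  #7 SA[7]=3  'abaaaabbcbabaaaabbabbbc'
  #8 SA[8]=18  'abbabbbc'
  #9 SA[9]=21  'abbbc'
  #10 SA[10]=8  'abbcbabaaaabbabbbc'
  #11 SA[11]=1  'acabaaaabbcbabaaaabbabbbc'
  #12 SA[12]=14  'baaaabbabbbc'
  #13 SA[13]=4  'baaaabbcbabaaaabbabbbc'
  #14 SA[14]=12  'babaaaabbabbbc'
  #15 SA[15]=20  'babbbc'
  #16 SA[16]=0  'bacabaaaabbcbabaaaabbabbbc'
  #17 SA[17]=19  'bbabbbc'
  #18 SA[18]=22  'bbbc'
  #19 SA[19]=23  'bbc'
  #20 SA[20]=9  'bbcbabaaaabbabbbc'
  #21 SA[21]=24  'bc'
  #22 SA[22]=10  'bcbabaaaabbabbbc'
  #23 SA[23]=25  'c'
  #24 SA[24]=2  'cabaaaabbcbabaaaabbabbbc'
  #25 SA[25]=11  'cbabaaaabbabbbc'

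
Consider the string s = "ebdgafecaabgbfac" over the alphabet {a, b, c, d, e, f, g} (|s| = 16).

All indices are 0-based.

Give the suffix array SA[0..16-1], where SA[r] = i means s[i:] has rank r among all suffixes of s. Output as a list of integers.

[8, 9, 14, 4, 1, 12, 10, 15, 7, 2, 0, 6, 13, 5, 3, 11]

rank | idx | suffix
   0 |   8 | aabgbfac
   1 |   9 | abgbfac
   2 |  14 | ac
   3 |   4 | afecaabgbfac
   4 |   1 | bdgafecaabgbfac
   5 |  12 | bfac
   6 |  10 | bgbfac
   7 |  15 | c
   8 |   7 | caabgbfac
   9 |   2 | dgafecaabgbfac
  10 |   0 | ebdgafecaabgbfac
  11 |   6 | ecaabgbfac
  12 |  13 | fac
  13 |   5 | fecaabgbfac
  14 |   3 | gafecaabgbfac
  15 |  11 | gbfac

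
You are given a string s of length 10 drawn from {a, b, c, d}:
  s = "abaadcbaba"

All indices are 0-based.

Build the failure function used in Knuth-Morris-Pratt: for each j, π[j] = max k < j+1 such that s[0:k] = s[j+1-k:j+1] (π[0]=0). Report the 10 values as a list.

[0, 0, 1, 1, 0, 0, 0, 1, 2, 3]

π[0] = 0
j=1 s[j]='b': π[1]=0 (border '')
j=2 s[j]='a': π[2]=1 (border 'a')
j=3 s[j]='a': k: 1→0; π[3]=1 (border 'a')
j=4 s[j]='d': k: 1→0; π[4]=0 (border '')
j=5 s[j]='c': π[5]=0 (border '')
j=6 s[j]='b': π[6]=0 (border '')
j=7 s[j]='a': π[7]=1 (border 'a')
j=8 s[j]='b': π[8]=2 (border 'ab')
j=9 s[j]='a': π[9]=3 (border 'aba')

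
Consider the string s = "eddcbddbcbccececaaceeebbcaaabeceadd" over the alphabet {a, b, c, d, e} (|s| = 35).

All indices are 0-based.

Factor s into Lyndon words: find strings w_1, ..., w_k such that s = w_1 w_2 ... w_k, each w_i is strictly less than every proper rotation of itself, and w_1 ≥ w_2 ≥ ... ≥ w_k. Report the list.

["e", "d", "d", "c", "bdd", "bcbccecec", "aaceeebbc", "aaabeceadd"]

emit factor 1: 'e' (i=0, period=1)
emit factor 2: 'd' (i=1, period=1)
emit factor 3: 'd' (i=2, period=1)
emit factor 4: 'c' (i=3, period=1)
emit factor 5: 'bdd' (i=4, period=3)
emit factor 6: 'bcbccecec' (i=7, period=9)
emit factor 7: 'aaceeebbc' (i=16, period=9)
emit factor 8: 'aaabeceadd' (i=25, period=10)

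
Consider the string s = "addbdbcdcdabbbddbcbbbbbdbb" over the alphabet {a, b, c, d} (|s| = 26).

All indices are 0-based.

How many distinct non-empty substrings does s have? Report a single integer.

306

rank→(start, suffix):
  0 → (10, 'abbbddbcbbbbbdbb')
  1 → (0, 'addbdbcdcdabbbddbcbbbbbdbb')
  2 → (25, 'b')
  3 → (24, 'bb')
  4 → (18, 'bbbbbdbb')
  5 → (19, 'bbbbdbb')
  6 → (20, 'bbbdbb')
  7 → (11, 'bbbddbcbbbbbdbb')
  8 → (21, 'bbdbb')
  9 → (12, 'bbddbcbbbbbdbb')
  10 → (16, 'bcbbbbbdbb')
  11 → (5, 'bcdcdabbbddbcbbbbbdbb')
  12 → (22, 'bdbb')
  13 → (3, 'bdbcdcdabbbddbcbbbbbdbb')
  14 → (13, 'bddbcbbbbbdbb')
  15 → (17, 'cbbbbbdbb')
  16 → (8, 'cdabbbddbcbbbbbdbb')
  17 → (6, 'cdcdabbbddbcbbbbbdbb')
  18 → (9, 'dabbbddbcbbbbbdbb')
  19 → (23, 'dbb')
  20 → (15, 'dbcbbbbbdbb')
  21 → (4, 'dbcdcdabbbddbcbbbbbdbb')
  22 → (2, 'dbdbcdcdabbbddbcbbbbbdbb')
  23 → (7, 'dcdabbbddbcbbbbbdbb')
  24 → (14, 'ddbcbbbbbdbb')
  25 → (1, 'ddbdbcdcdabbbddbcbbbbbdbb')

SA = [10, 0, 25, 24, 18, 19, 20, 11, 21, 12, 16, 5, 22, 3, 13, 17, 8, 6, 9, 23, 15, 4, 2, 7, 14, 1]
i: (SA[i-1],SA[i]) lcp shared
  1: (10,0) 1 'a'
  2: (0,25) 0 ''
  3: (25,24) 1 'b'
  4: (24,18) 2 'bb'
  5: (18,19) 4 'bbbb'
  6: (19,20) 3 'bbb'
  7: (20,11) 4 'bbbd'
  8: (11,21) 2 'bb'
  9: (21,12) 3 'bbd'
  10: (12,16) 1 'b'
  11: (16,5) 2 'bc'
  12: (5,22) 1 'b'
  13: (22,3) 3 'bdb'
  14: (3,13) 2 'bd'
  15: (13,17) 0 ''
  16: (17,8) 1 'c'
  17: (8,6) 2 'cd'
  18: (6,9) 0 ''
  19: (9,23) 1 'd'
  20: (23,15) 2 'db'
  21: (15,4) 3 'dbc'
  22: (4,2) 2 'db'
  23: (2,7) 1 'd'
  24: (7,14) 1 'd'
  25: (14,1) 3 'ddb'

n(n+1)/2 = 26·27/2 = 351
Σ LCP = 0 + 1 + 0 + 1 + 2 + 4 + 3 + 4 + 2 + 3 + 1 + 2 + 1 + 3 + 2 + 0 + 1 + 2 + 0 + 1 + 2 + 3 + 2 + 1 + 1 + 3 = 45
distinct = 351 − 45 = 306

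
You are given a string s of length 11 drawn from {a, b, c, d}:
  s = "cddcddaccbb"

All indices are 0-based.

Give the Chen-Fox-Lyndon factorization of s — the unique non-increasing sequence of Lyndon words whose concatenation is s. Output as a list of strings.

["cdd", "cdd", "accbb"]

emit factor 1: 'cdd' (i=0, period=3)
emit factor 2: 'cdd' (i=3, period=3)
emit factor 3: 'accbb' (i=6, period=5)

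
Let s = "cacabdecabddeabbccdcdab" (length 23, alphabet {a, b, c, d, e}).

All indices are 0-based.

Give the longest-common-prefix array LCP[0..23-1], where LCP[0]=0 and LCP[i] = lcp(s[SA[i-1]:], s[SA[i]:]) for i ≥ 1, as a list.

rank | idx | suffix
   0 |  21 | ab
   1 |  13 | abbccdcdab
   2 |   8 | abddeabbccdcdab
   3 |   3 | abdecabddeabbccdcdab
   4 |   1 | acabdecabddeabbccdcdab
   5 |  22 | b
   6 |  14 | bbccdcdab
   7 |  15 | bccdcdab
   8 |   9 | bddeabbccdcdab
   9 |   4 | bdecabddeabbccdcdab
  10 |   7 | cabddeabbccdcdab
  11 |   2 | cabdecabddeabbccdcdab
  12 |   0 | cacabdecabddeabbccdcdab
  13 |  16 | ccdcdab
  14 |  19 | cdab
  15 |  17 | cdcdab
  16 |  20 | dab
  17 |  18 | dcdab
  18 |  10 | ddeabbccdcdab
  19 |  11 | deabbccdcdab
  20 |   5 | decabddeabbccdcdab
  21 |  12 | eabbccdcdab
  22 |   6 | ecabddeabbccdcdab

SA = [21, 13, 8, 3, 1, 22, 14, 15, 9, 4, 7, 2, 0, 16, 19, 17, 20, 18, 10, 11, 5, 12, 6]
i: (SA[i-1],SA[i]) lcp shared
  1: (21,13) 2 'ab'
  2: (13,8) 2 'ab'
  3: (8,3) 3 'abd'
  4: (3,1) 1 'a'
  5: (1,22) 0 ''
  6: (22,14) 1 'b'
  7: (14,15) 1 'b'
  8: (15,9) 1 'b'
  9: (9,4) 2 'bd'
  10: (4,7) 0 ''
  11: (7,2) 4 'cabd'
  12: (2,0) 2 'ca'
  13: (0,16) 1 'c'
  14: (16,19) 1 'c'
  15: (19,17) 2 'cd'
  16: (17,20) 0 ''
  17: (20,18) 1 'd'
  18: (18,10) 1 'd'
  19: (10,11) 1 'd'
  20: (11,5) 2 'de'
  21: (5,12) 0 ''
  22: (12,6) 1 'e'

[0, 2, 2, 3, 1, 0, 1, 1, 1, 2, 0, 4, 2, 1, 1, 2, 0, 1, 1, 1, 2, 0, 1]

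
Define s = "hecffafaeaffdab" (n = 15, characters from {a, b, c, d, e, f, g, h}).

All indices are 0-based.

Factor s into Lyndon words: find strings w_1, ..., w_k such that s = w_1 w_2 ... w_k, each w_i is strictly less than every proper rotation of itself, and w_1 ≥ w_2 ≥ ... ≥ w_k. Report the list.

emit factor 1: 'h' (i=0, period=1)
emit factor 2: 'e' (i=1, period=1)
emit factor 3: 'cff' (i=2, period=3)
emit factor 4: 'af' (i=5, period=2)
emit factor 5: 'aeaffd' (i=7, period=6)
emit factor 6: 'ab' (i=13, period=2)

["h", "e", "cff", "af", "aeaffd", "ab"]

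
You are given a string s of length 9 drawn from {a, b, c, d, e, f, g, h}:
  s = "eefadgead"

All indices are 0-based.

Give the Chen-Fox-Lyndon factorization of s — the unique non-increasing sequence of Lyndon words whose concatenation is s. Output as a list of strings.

emit factor 1: 'eef' (i=0, period=3)
emit factor 2: 'adge' (i=3, period=4)
emit factor 3: 'ad' (i=7, period=2)

["eef", "adge", "ad"]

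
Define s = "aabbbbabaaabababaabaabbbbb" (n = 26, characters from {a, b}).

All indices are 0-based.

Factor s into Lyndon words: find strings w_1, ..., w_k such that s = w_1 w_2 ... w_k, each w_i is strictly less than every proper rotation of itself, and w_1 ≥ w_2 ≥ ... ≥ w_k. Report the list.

emit factor 1: 'aabbbbab' (i=0, period=8)
emit factor 2: 'aaabababaabaabbbbb' (i=8, period=18)

["aabbbbab", "aaabababaabaabbbbb"]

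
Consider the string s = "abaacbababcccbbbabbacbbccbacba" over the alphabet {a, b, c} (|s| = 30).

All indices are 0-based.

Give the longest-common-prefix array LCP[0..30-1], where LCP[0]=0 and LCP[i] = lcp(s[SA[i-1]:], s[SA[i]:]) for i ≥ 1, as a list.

[0, 1, 1, 3, 2, 2, 1, 4, 3, 0, 2, 2, 3, 3, 2, 4, 1, 3, 2, 2, 1, 3, 0, 3, 3, 2, 3, 1, 3, 2]

rank | idx | suffix
   0 |  29 | a
   1 |   2 | aacbababcccbbbabbacbbccbacba
   2 |   0 | abaacbababcccbbbabbacbbccbacba
   3 |   6 | ababcccbbbabbacbbccbacba
   4 |  16 | abbacbbccbacba
   5 |   8 | abcccbbbabbacbbccbacba
   6 |  26 | acba
   7 |   3 | acbababcccbbbabbacbbccbacba
   8 |  19 | acbbccbacba
   9 |  28 | ba
  10 |   1 | baacbababcccbbbabbacbbccbacba
  11 |   5 | bababcccbbbabbacbbccbacba
  12 |  15 | babbacbbccbacba
  13 |   7 | babcccbbbabbacbbccbacba
  14 |  25 | bacba
  15 |  18 | bacbbccbacba
  16 |  14 | bbabbacbbccbacba
  17 |  17 | bbacbbccbacba
  18 |  13 | bbbabbacbbccbacba
  19 |  21 | bbccbacba
  20 |  22 | bccbacba
  21 |   9 | bcccbbbabbacbbccbacba
  22 |  27 | cba
  23 |   4 | cbababcccbbbabbacbbccbacba
  24 |  24 | cbacba
  25 |  12 | cbbbabbacbbccbacba
  26 |  20 | cbbccbacba
  27 |  23 | ccbacba
  28 |  11 | ccbbbabbacbbccbacba
  29 |  10 | cccbbbabbacbbccbacba

SA = [29, 2, 0, 6, 16, 8, 26, 3, 19, 28, 1, 5, 15, 7, 25, 18, 14, 17, 13, 21, 22, 9, 27, 4, 24, 12, 20, 23, 11, 10]
i: (SA[i-1],SA[i]) lcp shared
  1: (29,2) 1 'a'
  2: (2,0) 1 'a'
  3: (0,6) 3 'aba'
  4: (6,16) 2 'ab'
  5: (16,8) 2 'ab'
  6: (8,26) 1 'a'
  7: (26,3) 4 'acba'
  8: (3,19) 3 'acb'
  9: (19,28) 0 ''
  10: (28,1) 2 'ba'
  11: (1,5) 2 'ba'
  12: (5,15) 3 'bab'
  13: (15,7) 3 'bab'
  14: (7,25) 2 'ba'
  15: (25,18) 4 'bacb'
  16: (18,14) 1 'b'
  17: (14,17) 3 'bba'
  18: (17,13) 2 'bb'
  19: (13,21) 2 'bb'
  20: (21,22) 1 'b'
  21: (22,9) 3 'bcc'
  22: (9,27) 0 ''
  23: (27,4) 3 'cba'
  24: (4,24) 3 'cba'
  25: (24,12) 2 'cb'
  26: (12,20) 3 'cbb'
  27: (20,23) 1 'c'
  28: (23,11) 3 'ccb'
  29: (11,10) 2 'cc'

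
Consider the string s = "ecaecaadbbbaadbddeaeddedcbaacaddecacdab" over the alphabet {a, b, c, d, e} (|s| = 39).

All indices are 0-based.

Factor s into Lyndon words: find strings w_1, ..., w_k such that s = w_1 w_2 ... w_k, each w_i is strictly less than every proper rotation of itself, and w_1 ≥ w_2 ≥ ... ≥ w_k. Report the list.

["e", "c", "aec", "aadbbbaadbddeaeddedcb", "aacaddecacdab"]

emit factor 1: 'e' (i=0, period=1)
emit factor 2: 'c' (i=1, period=1)
emit factor 3: 'aec' (i=2, period=3)
emit factor 4: 'aadbbbaadbddeaeddedcb' (i=5, period=21)
emit factor 5: 'aacaddecacdab' (i=26, period=13)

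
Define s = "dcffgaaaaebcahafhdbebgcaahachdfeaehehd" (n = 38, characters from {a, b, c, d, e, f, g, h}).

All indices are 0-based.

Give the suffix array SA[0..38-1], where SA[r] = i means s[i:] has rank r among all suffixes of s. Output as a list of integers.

[5, 6, 7, 23, 26, 8, 32, 14, 24, 12, 10, 18, 20, 22, 11, 1, 27, 37, 17, 0, 29, 31, 9, 19, 35, 33, 30, 2, 3, 15, 4, 21, 25, 13, 36, 16, 28, 34]

rank | idx | suffix
   0 |   5 | aaaaebcahafhdbebgcaahachdfeaehehd
   1 |   6 | aaaebcahafhdbebgcaahachdfeaehehd
   2 |   7 | aaebcahafhdbebgcaahachdfeaehehd
   3 |  23 | aahachdfeaehehd
   4 |  26 | achdfeaehehd
   5 |   8 | aebcahafhdbebgcaahachdfeaehehd
   6 |  32 | aehehd
   7 |  14 | afhdbebgcaahachdfeaehehd
   8 |  24 | ahachdfeaehehd
   9 |  12 | ahafhdbebgcaahachdfeaehehd
  10 |  10 | bcahafhdbebgcaahachdfeaehehd
  11 |  18 | bebgcaahachdfeaehehd
  12 |  20 | bgcaahachdfeaehehd
  13 |  22 | caahachdfeaehehd
  14 |  11 | cahafhdbebgcaahachdfeaehehd
  15 |   1 | cffgaaaaebcahafhdbebgcaahachdfeaehehd
  16 |  27 | chdfeaehehd
  17 |  37 | d
  18 |  17 | dbebgcaahachdfeaehehd
  19 |   0 | dcffgaaaaebcahafhdbebgcaahachdfeaehehd
  20 |  29 | dfeaehehd
  21 |  31 | eaehehd
  22 |   9 | ebcahafhdbebgcaahachdfeaehehd
  23 |  19 | ebgcaahachdfeaehehd
  24 |  35 | ehd
  25 |  33 | ehehd
  26 |  30 | feaehehd
  27 |   2 | ffgaaaaebcahafhdbebgcaahachdfeaehehd
  28 |   3 | fgaaaaebcahafhdbebgcaahachdfeaehehd
  29 |  15 | fhdbebgcaahachdfeaehehd
  30 |   4 | gaaaaebcahafhdbebgcaahachdfeaehehd
  31 |  21 | gcaahachdfeaehehd
  32 |  25 | hachdfeaehehd
  33 |  13 | hafhdbebgcaahachdfeaehehd
  34 |  36 | hd
  35 |  16 | hdbebgcaahachdfeaehehd
  36 |  28 | hdfeaehehd
  37 |  34 | hehd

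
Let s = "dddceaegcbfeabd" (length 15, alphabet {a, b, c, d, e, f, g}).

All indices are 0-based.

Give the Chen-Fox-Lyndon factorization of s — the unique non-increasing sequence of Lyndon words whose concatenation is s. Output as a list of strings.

["d", "d", "d", "ce", "aegcbfe", "abd"]

emit factor 1: 'd' (i=0, period=1)
emit factor 2: 'd' (i=1, period=1)
emit factor 3: 'd' (i=2, period=1)
emit factor 4: 'ce' (i=3, period=2)
emit factor 5: 'aegcbfe' (i=5, period=7)
emit factor 6: 'abd' (i=12, period=3)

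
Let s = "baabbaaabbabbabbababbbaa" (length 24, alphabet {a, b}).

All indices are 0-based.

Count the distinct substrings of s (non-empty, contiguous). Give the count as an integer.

rank | idx | suffix
   0 |  23 | a
   1 |  22 | aa
   2 |   5 | aaabbabbabbababbbaa
   3 |   1 | aabbaaabbabbabbababbbaa
   4 |   6 | aabbabbabbababbbaa
   5 |  16 | ababbbaa
   6 |   2 | abbaaabbabbabbababbbaa
   7 |  13 | abbababbbaa
   8 |  10 | abbabbababbbaa
   9 |   7 | abbabbabbababbbaa
  10 |  18 | abbbaa
  11 |  21 | baa
  12 |   4 | baaabbabbabbababbbaa
  13 |   0 | baabbaaabbabbabbababbbaa
  14 |  15 | bababbbaa
  15 |  12 | babbababbbaa
  16 |   9 | babbabbababbbaa
  17 |  17 | babbbaa
  18 |  20 | bbaa
  19 |   3 | bbaaabbabbabbababbbaa
  20 |  14 | bbababbbaa
  21 |  11 | bbabbababbbaa
  22 |   8 | bbabbabbababbbaa
  23 |  19 | bbbaa

SA = [23, 22, 5, 1, 6, 16, 2, 13, 10, 7, 18, 21, 4, 0, 15, 12, 9, 17, 20, 3, 14, 11, 8, 19]
rank  pair      lcp
   1  s[23:],s[22:]  1  'a'
   2  s[22:],s[5:]  2  'aa'
   3  s[5:],s[1:]  2  'aa'
   4  s[1:],s[6:]  5  'aabba'
   5  s[6:],s[16:]  1  'a'
   6  s[16:],s[2:]  2  'ab'
   7  s[2:],s[13:]  4  'abba'
   8  s[13:],s[10:]  5  'abbab'
   9  s[10:],s[7:]  8  'abbabbab'
  10  s[7:],s[18:]  3  'abb'
  11  s[18:],s[21:]  0  ''
  12  s[21:],s[4:]  3  'baa'
  13  s[4:],s[0:]  3  'baa'
  14  s[0:],s[15:]  2  'ba'
  15  s[15:],s[12:]  3  'bab'
  16  s[12:],s[9:]  6  'babbab'
  17  s[9:],s[17:]  4  'babb'
  18  s[17:],s[20:]  1  'b'
  19  s[20:],s[3:]  4  'bbaa'
  20  s[3:],s[14:]  3  'bba'
  21  s[14:],s[11:]  4  'bbab'
  22  s[11:],s[8:]  7  'bbabbab'
  23  s[8:],s[19:]  2  'bb'

n(n+1)/2 = 24·25/2 = 300
Σ LCP = 0 + 1 + 2 + 2 + 5 + 1 + 2 + 4 + 5 + 8 + 3 + 0 + 3 + 3 + 2 + 3 + 6 + 4 + 1 + 4 + 3 + 4 + 7 + 2 = 75
distinct = 300 − 75 = 225

225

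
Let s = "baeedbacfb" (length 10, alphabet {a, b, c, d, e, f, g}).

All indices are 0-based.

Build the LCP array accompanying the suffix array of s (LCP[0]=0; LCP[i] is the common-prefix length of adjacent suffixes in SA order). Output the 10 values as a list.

sorted suffixes:
  #0 SA[0]=6  'acfb'
  #1 SA[1]=1  'aeedbacfb'
  #2 SA[2]=9  'b'
  #3 SA[3]=5  'bacfb'
  #4 SA[4]=0  'baeedbacfb'
  #5 SA[5]=7  'cfb'
  #6 SA[6]=4  'dbacfb'
  #7 SA[7]=3  'edbacfb'
  #8 SA[8]=2  'eedbacfb'
  #9 SA[9]=8  'fb'

SA = [6, 1, 9, 5, 0, 7, 4, 3, 2, 8]
i: (SA[i-1],SA[i]) lcp shared
  1: (6,1) 1 'a'
  2: (1,9) 0 ''
  3: (9,5) 1 'b'
  4: (5,0) 2 'ba'
  5: (0,7) 0 ''
  6: (7,4) 0 ''
  7: (4,3) 0 ''
  8: (3,2) 1 'e'
  9: (2,8) 0 ''

[0, 1, 0, 1, 2, 0, 0, 0, 1, 0]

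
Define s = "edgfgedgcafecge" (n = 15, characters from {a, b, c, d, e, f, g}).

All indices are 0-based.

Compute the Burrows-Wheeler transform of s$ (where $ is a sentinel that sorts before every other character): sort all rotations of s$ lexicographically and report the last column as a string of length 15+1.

ecgeeegfg$agdcfd

rank  rotation          last
    0  $edgfgedgcafecge  e
    1  afecge$edgfgedgc  c
    2  cafecge$edgfgedg  g
    3  cge$edgfgedgcafe  e
    4  dgcafecge$edgfge  e
    5  dgfgedgcafecge$e  e
    6  e$edgfgedgcafecg  g
    7  ecge$edgfgedgcaf  f
    8  edgcafecge$edgfg  g
    9  edgfgedgcafecge$  $
   10  fecge$edgfgedgca  a
   11  fgedgcafecge$edg  g
   12  gcafecge$edgfged  d
   13  ge$edgfgedgcafec  c
   14  gedgcafecge$edgf  f
   15  gfgedgcafecge$ed  d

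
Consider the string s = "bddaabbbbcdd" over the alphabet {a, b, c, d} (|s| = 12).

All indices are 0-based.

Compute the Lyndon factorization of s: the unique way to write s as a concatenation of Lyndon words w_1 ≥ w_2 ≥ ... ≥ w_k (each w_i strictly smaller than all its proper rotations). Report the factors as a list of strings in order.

emit factor 1: 'bdd' (i=0, period=3)
emit factor 2: 'aabbbbcdd' (i=3, period=9)

["bdd", "aabbbbcdd"]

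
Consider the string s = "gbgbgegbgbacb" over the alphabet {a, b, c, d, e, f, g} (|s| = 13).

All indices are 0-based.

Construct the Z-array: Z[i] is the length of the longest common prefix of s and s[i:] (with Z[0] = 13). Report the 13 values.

Z[0]=13
i=1: outside box; Z[1]=0
i=2: outside box; Z[2]=3 grow→box=[2,5)
i=3: min(r-i=2, Z[1]=0)=0; Z[3]=0
i=4: min(r-i=1, Z[2]=3)=1; Z[4]=1
i=5: outside box; Z[5]=0
i=6: outside box; Z[6]=4 grow→box=[6,10)
i=7: min(r-i=3, Z[1]=0)=0; Z[7]=0
i=8: min(r-i=2, Z[2]=3)=2; Z[8]=2
i=9: min(r-i=1, Z[3]=0)=0; Z[9]=0
i=10: outside box; Z[10]=0
i=11: outside box; Z[11]=0
i=12: outside box; Z[12]=0

[13, 0, 3, 0, 1, 0, 4, 0, 2, 0, 0, 0, 0]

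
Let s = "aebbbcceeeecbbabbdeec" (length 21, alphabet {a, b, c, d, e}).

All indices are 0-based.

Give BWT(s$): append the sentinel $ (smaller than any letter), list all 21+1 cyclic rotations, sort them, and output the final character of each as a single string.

cb$bcebabbeebcbaeedeec

rank  rotation                last
    0  $aebbbcceeeecbbabbdeec  c
    1  abbdeec$aebbbcceeeecbb  b
    2  aebbbcceeeecbbabbdeec$  $
    3  babbdeec$aebbbcceeeecb  b
    4  bbabbdeec$aebbbcceeeec  c
    5  bbbcceeeecbbabbdeec$ae  e
    6  bbcceeeecbbabbdeec$aeb  b
    7  bbdeec$aebbbcceeeecbba  a
    8  bcceeeecbbabbdeec$aebb  b
    9  bdeec$aebbbcceeeecbbab  b
   10  c$aebbbcceeeecbbabbdee  e
   11  cbbabbdeec$aebbbcceeee  e
   12  cceeeecbbabbdeec$aebbb  b
   13  ceeeecbbabbdeec$aebbbc  c
   14  deec$aebbbcceeeecbbabb  b
   15  ebbbcceeeecbbabbdeec$a  a
   16  ec$aebbbcceeeecbbabbde  e
   17  ecbbabbdeec$aebbbcceee  e
   18  eec$aebbbcceeeecbbabbd  d
   19  eecbbabbdeec$aebbbccee  e
   20  eeecbbabbdeec$aebbbcce  e
   21  eeeecbbabbdeec$aebbbcc  c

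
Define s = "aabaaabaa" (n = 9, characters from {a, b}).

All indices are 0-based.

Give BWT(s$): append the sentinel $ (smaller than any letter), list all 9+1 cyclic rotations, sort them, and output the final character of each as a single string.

aabba$aaaa

rank  rotation    last
    0  $aabaaabaa  a
    1  a$aabaaaba  a
    2  aa$aabaaab  b
    3  aaabaa$aab  b
    4  aabaa$aaba  a
    5  aabaaabaa$  $
    6  abaa$aabaa  a
    7  abaaabaa$a  a
    8  baa$aabaaa  a
    9  baaabaa$aa  a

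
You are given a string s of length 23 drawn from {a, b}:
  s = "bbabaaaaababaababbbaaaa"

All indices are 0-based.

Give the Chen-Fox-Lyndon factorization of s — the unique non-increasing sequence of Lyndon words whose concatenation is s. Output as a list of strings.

["b", "b", "ab", "aaaaababaababbb", "a", "a", "a", "a"]

emit factor 1: 'b' (i=0, period=1)
emit factor 2: 'b' (i=1, period=1)
emit factor 3: 'ab' (i=2, period=2)
emit factor 4: 'aaaaababaababbb' (i=4, period=15)
emit factor 5: 'a' (i=19, period=1)
emit factor 6: 'a' (i=20, period=1)
emit factor 7: 'a' (i=21, period=1)
emit factor 8: 'a' (i=22, period=1)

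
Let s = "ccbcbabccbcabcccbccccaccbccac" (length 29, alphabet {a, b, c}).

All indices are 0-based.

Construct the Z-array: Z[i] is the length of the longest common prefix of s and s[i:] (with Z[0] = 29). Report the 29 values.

Z[0]=29
i=1: outside box; Z[1]=1 grow→box=[1,2)
i=2: outside box; Z[2]=0
i=3: outside box; Z[3]=1 grow→box=[3,4)
i=4: outside box; Z[4]=0
i=5: outside box; Z[5]=0
i=6: outside box; Z[6]=0
i=7: outside box; Z[7]=4 grow→box=[7,11)
i=8: min(r-i=3, Z[1]=1)=1; Z[8]=1
i=9: min(r-i=2, Z[2]=0)=0; Z[9]=0
i=10: min(r-i=1, Z[3]=1)=1; Z[10]=1
i=11: outside box; Z[11]=0
i=12: outside box; Z[12]=0
i=13: outside box; Z[13]=2 grow→box=[13,15)
i=14: min(r-i=1, Z[1]=1)=1; Z[14]=4 grow→box=[14,18)
i=15: min(r-i=3, Z[1]=1)=1; Z[15]=1
i=16: min(r-i=2, Z[2]=0)=0; Z[16]=0
i=17: min(r-i=1, Z[3]=1)=1; Z[17]=2 grow→box=[17,19)
i=18: min(r-i=1, Z[1]=1)=1; Z[18]=2 grow→box=[18,20)
i=19: min(r-i=1, Z[1]=1)=1; Z[19]=2 grow→box=[19,21)
i=20: min(r-i=1, Z[1]=1)=1; Z[20]=1
i=21: outside box; Z[21]=0
i=22: outside box; Z[22]=4 grow→box=[22,26)
i=23: min(r-i=3, Z[1]=1)=1; Z[23]=1
i=24: min(r-i=2, Z[2]=0)=0; Z[24]=0
i=25: min(r-i=1, Z[3]=1)=1; Z[25]=2 grow→box=[25,27)
i=26: min(r-i=1, Z[1]=1)=1; Z[26]=1
i=27: outside box; Z[27]=0
i=28: outside box; Z[28]=1 grow→box=[28,29)

[29, 1, 0, 1, 0, 0, 0, 4, 1, 0, 1, 0, 0, 2, 4, 1, 0, 2, 2, 2, 1, 0, 4, 1, 0, 2, 1, 0, 1]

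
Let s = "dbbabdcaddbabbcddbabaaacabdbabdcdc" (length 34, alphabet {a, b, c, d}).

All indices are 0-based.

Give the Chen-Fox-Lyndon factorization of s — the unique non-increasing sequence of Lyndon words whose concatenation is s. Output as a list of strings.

emit factor 1: 'd' (i=0, period=1)
emit factor 2: 'b' (i=1, period=1)
emit factor 3: 'b' (i=2, period=1)
emit factor 4: 'abdcaddb' (i=3, period=8)
emit factor 5: 'abbcddb' (i=11, period=7)
emit factor 6: 'ab' (i=18, period=2)
emit factor 7: 'aaacabdbabdcdc' (i=20, period=14)

["d", "b", "b", "abdcaddb", "abbcddb", "ab", "aaacabdbabdcdc"]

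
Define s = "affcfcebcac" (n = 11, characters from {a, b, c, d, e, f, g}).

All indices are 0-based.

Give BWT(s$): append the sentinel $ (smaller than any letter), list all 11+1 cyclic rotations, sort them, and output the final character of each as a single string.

cc$eabffccfa

rank  rotation      last
    0  $affcfcebcac  c
    1  ac$affcfcebc  c
    2  affcfcebcac$  $
    3  bcac$affcfce  e
    4  c$affcfcebca  a
    5  cac$affcfceb  b
    6  cebcac$affcf  f
    7  cfcebcac$aff  f
    8  ebcac$affcfc  c
    9  fcebcac$affc  c
   10  fcfcebcac$af  f
   11  ffcfcebcac$a  a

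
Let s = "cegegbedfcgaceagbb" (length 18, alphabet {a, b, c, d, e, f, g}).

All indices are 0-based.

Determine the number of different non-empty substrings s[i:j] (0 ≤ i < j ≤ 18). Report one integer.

157

rank→(start, suffix):
  0 → (11, 'aceagbb')
  1 → (14, 'agbb')
  2 → (17, 'b')
  3 → (16, 'bb')
  4 → (5, 'bedfcgaceagbb')
  5 → (12, 'ceagbb')
  6 → (0, 'cegegbedfcgaceagbb')
  7 → (9, 'cgaceagbb')
  8 → (7, 'dfcgaceagbb')
  9 → (13, 'eagbb')
  10 → (6, 'edfcgaceagbb')
  11 → (3, 'egbedfcgaceagbb')
  12 → (1, 'egegbedfcgaceagbb')
  13 → (8, 'fcgaceagbb')
  14 → (10, 'gaceagbb')
  15 → (15, 'gbb')
  16 → (4, 'gbedfcgaceagbb')
  17 → (2, 'gegbedfcgaceagbb')

SA = [11, 14, 17, 16, 5, 12, 0, 9, 7, 13, 6, 3, 1, 8, 10, 15, 4, 2]
i: (SA[i-1],SA[i]) lcp shared
  1: (11,14) 1 'a'
  2: (14,17) 0 ''
  3: (17,16) 1 'b'
  4: (16,5) 1 'b'
  5: (5,12) 0 ''
  6: (12,0) 2 'ce'
  7: (0,9) 1 'c'
  8: (9,7) 0 ''
  9: (7,13) 0 ''
  10: (13,6) 1 'e'
  11: (6,3) 1 'e'
  12: (3,1) 2 'eg'
  13: (1,8) 0 ''
  14: (8,10) 0 ''
  15: (10,15) 1 'g'
  16: (15,4) 2 'gb'
  17: (4,2) 1 'g'

n(n+1)/2 = 18·19/2 = 171
Σ LCP = 0 + 1 + 0 + 1 + 1 + 0 + 2 + 1 + 0 + 0 + 1 + 1 + 2 + 0 + 0 + 1 + 2 + 1 = 14
distinct = 171 − 14 = 157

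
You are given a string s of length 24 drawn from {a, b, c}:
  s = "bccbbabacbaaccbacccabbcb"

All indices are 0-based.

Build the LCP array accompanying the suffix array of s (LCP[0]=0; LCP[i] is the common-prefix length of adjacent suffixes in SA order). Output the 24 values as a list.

rank→(start, suffix):
  0 → (10, 'aaccbacccabbcb')
  1 → (5, 'abacbaaccbacccabbcb')
  2 → (19, 'abbcb')
  3 → (7, 'acbaaccbacccabbcb')
  4 → (11, 'accbacccabbcb')
  5 → (15, 'acccabbcb')
  6 → (23, 'b')
  7 → (9, 'baaccbacccabbcb')
  8 → (4, 'babacbaaccbacccabbcb')
  9 → (6, 'bacbaaccbacccabbcb')
  10 → (14, 'bacccabbcb')
  11 → (3, 'bbabacbaaccbacccabbcb')
  12 → (20, 'bbcb')
  13 → (21, 'bcb')
  14 → (0, 'bccbbabacbaaccbacccabbcb')
  15 → (18, 'cabbcb')
  16 → (22, 'cb')
  17 → (8, 'cbaaccbacccabbcb')
  18 → (13, 'cbacccabbcb')
  19 → (2, 'cbbabacbaaccbacccabbcb')
  20 → (17, 'ccabbcb')
  21 → (12, 'ccbacccabbcb')
  22 → (1, 'ccbbabacbaaccbacccabbcb')
  23 → (16, 'cccabbcb')

SA = [10, 5, 19, 7, 11, 15, 23, 9, 4, 6, 14, 3, 20, 21, 0, 18, 22, 8, 13, 2, 17, 12, 1, 16]
[i] adj suffixes → lcp
  [1] 10/5 → 1 ('a')
  [2] 5/19 → 2 ('ab')
  [3] 19/7 → 1 ('a')
  [4] 7/11 → 2 ('ac')
  [5] 11/15 → 3 ('acc')
  [6] 15/23 → 0 ('')
  [7] 23/9 → 1 ('b')
  [8] 9/4 → 2 ('ba')
  [9] 4/6 → 2 ('ba')
  [10] 6/14 → 3 ('bac')
  [11] 14/3 → 1 ('b')
  [12] 3/20 → 2 ('bb')
  [13] 20/21 → 1 ('b')
  [14] 21/0 → 2 ('bc')
  [15] 0/18 → 0 ('')
  [16] 18/22 → 1 ('c')
  [17] 22/8 → 2 ('cb')
  [18] 8/13 → 3 ('cba')
  [19] 13/2 → 2 ('cb')
  [20] 2/17 → 1 ('c')
  [21] 17/12 → 2 ('cc')
  [22] 12/1 → 3 ('ccb')
  [23] 1/16 → 2 ('cc')

[0, 1, 2, 1, 2, 3, 0, 1, 2, 2, 3, 1, 2, 1, 2, 0, 1, 2, 3, 2, 1, 2, 3, 2]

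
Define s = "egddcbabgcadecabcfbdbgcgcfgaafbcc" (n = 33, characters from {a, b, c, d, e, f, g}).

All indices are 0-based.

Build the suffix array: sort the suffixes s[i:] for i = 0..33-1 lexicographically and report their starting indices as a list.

rank→(start, suffix):
  0 → (27, 'aafbcc')
  1 → (14, 'abcfbdbgcgcfgaafbcc')
  2 → (6, 'abgcadecabcfbdbgcgcfgaafbcc')
  3 → (10, 'adecabcfbdbgcgcfgaafbcc')
  4 → (28, 'afbcc')
  5 → (5, 'babgcadecabcfbdbgcgcfgaafbcc')
  6 → (30, 'bcc')
  7 → (15, 'bcfbdbgcgcfgaafbcc')
  8 → (18, 'bdbgcgcfgaafbcc')
  9 → (7, 'bgcadecabcfbdbgcgcfgaafbcc')
  10 → (20, 'bgcgcfgaafbcc')
  11 → (32, 'c')
  12 → (13, 'cabcfbdbgcgcfgaafbcc')
  13 → (9, 'cadecabcfbdbgcgcfgaafbcc')
  14 → (4, 'cbabgcadecabcfbdbgcgcfgaafbcc')
  15 → (31, 'cc')
  16 → (16, 'cfbdbgcgcfgaafbcc')
  17 → (24, 'cfgaafbcc')
  18 → (22, 'cgcfgaafbcc')
  19 → (19, 'dbgcgcfgaafbcc')
  20 → (3, 'dcbabgcadecabcfbdbgcgcfgaafbcc')
  21 → (2, 'ddcbabgcadecabcfbdbgcgcfgaafbcc')
  22 → (11, 'decabcfbdbgcgcfgaafbcc')
  23 → (12, 'ecabcfbdbgcgcfgaafbcc')
  24 → (0, 'egddcbabgcadecabcfbdbgcgcfgaafbcc')
  25 → (29, 'fbcc')
  26 → (17, 'fbdbgcgcfgaafbcc')
  27 → (25, 'fgaafbcc')
  28 → (26, 'gaafbcc')
  29 → (8, 'gcadecabcfbdbgcgcfgaafbcc')
  30 → (23, 'gcfgaafbcc')
  31 → (21, 'gcgcfgaafbcc')
  32 → (1, 'gddcbabgcadecabcfbdbgcgcfgaafbcc')

[27, 14, 6, 10, 28, 5, 30, 15, 18, 7, 20, 32, 13, 9, 4, 31, 16, 24, 22, 19, 3, 2, 11, 12, 0, 29, 17, 25, 26, 8, 23, 21, 1]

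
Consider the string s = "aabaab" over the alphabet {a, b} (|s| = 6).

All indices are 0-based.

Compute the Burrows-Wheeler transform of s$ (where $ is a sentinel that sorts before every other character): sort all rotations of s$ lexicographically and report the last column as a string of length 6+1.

rank  rotation last
    0  $aabaab  b
    1  aab$aab  b
    2  aabaab$  $
    3  ab$aaba  a
    4  abaab$a  a
    5  b$aabaa  a
    6  baab$aa  a

bb$aaaa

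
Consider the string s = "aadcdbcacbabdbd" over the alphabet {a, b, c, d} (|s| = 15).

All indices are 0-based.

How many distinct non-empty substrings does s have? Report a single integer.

rank | idx | suffix
   0 |   0 | aadcdbcacbabdbd
   1 |  10 | abdbd
   2 |   7 | acbabdbd
   3 |   1 | adcdbcacbabdbd
   4 |   9 | babdbd
   5 |   5 | bcacbabdbd
   6 |  13 | bd
   7 |  11 | bdbd
   8 |   6 | cacbabdbd
   9 |   8 | cbabdbd
  10 |   3 | cdbcacbabdbd
  11 |  14 | d
  12 |   4 | dbcacbabdbd
  13 |  12 | dbd
  14 |   2 | dcdbcacbabdbd

SA = [0, 10, 7, 1, 9, 5, 13, 11, 6, 8, 3, 14, 4, 12, 2]
[i] adj suffixes → lcp
  [1] 0/10 → 1 ('a')
  [2] 10/7 → 1 ('a')
  [3] 7/1 → 1 ('a')
  [4] 1/9 → 0 ('')
  [5] 9/5 → 1 ('b')
  [6] 5/13 → 1 ('b')
  [7] 13/11 → 2 ('bd')
  [8] 11/6 → 0 ('')
  [9] 6/8 → 1 ('c')
  [10] 8/3 → 1 ('c')
  [11] 3/14 → 0 ('')
  [12] 14/4 → 1 ('d')
  [13] 4/12 → 2 ('db')
  [14] 12/2 → 1 ('d')

n(n+1)/2 = 15·16/2 = 120
Σ LCP = 0 + 1 + 1 + 1 + 0 + 1 + 1 + 2 + 0 + 1 + 1 + 0 + 1 + 2 + 1 = 13
distinct = 120 − 13 = 107

107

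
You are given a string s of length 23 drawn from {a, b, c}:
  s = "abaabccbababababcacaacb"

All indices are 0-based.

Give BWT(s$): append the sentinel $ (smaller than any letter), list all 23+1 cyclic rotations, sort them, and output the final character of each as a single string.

rank  rotation                  last
    0  $abaabccbababababcacaacb  b
    1  aabccbababababcacaacb$ab  b
    2  aacb$abaabccbababababcac  c
    3  abaabccbababababcacaacb$  $
    4  ababababcacaacb$abaabccb  b
    5  abababcacaacb$abaabccbab  b
    6  ababcacaacb$abaabccbabab  b
    7  abcacaacb$abaabccbababab  b
    8  abccbababababcacaacb$aba  a
    9  acaacb$abaabccbababababc  c
   10  acb$abaabccbababababcaca  a
   11  b$abaabccbababababcacaac  c
   12  baabccbababababcacaacb$a  a
   13  bababababcacaacb$abaabcc  c
   14  babababcacaacb$abaabccba  a
   15  bababcacaacb$abaabccbaba  a
   16  babcacaacb$abaabccbababa  a
   17  bcacaacb$abaabccbabababa  a
   18  bccbababababcacaacb$abaa  a
   19  caacb$abaabccbababababca  a
   20  cacaacb$abaabccbabababab  b
   21  cb$abaabccbababababcacaa  a
   22  cbababababcacaacb$abaabc  c
   23  ccbababababcacaacb$abaab  b

bbc$bbbbacacacaaaaaabacb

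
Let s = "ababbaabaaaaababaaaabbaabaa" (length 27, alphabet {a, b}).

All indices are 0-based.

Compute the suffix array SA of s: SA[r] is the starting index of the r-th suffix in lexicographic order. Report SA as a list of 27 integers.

[26, 25, 8, 9, 16, 10, 17, 22, 5, 11, 18, 23, 6, 14, 12, 0, 19, 2, 24, 7, 15, 21, 4, 13, 1, 20, 3]

rank→(start, suffix):
  0 → (26, 'a')
  1 → (25, 'aa')
  2 → (8, 'aaaaababaaaabbaabaa')
  3 → (9, 'aaaababaaaabbaabaa')
  4 → (16, 'aaaabbaabaa')
  5 → (10, 'aaababaaaabbaabaa')
  6 → (17, 'aaabbaabaa')
  7 → (22, 'aabaa')
  8 → (5, 'aabaaaaababaaaabbaabaa')
  9 → (11, 'aababaaaabbaabaa')
  10 → (18, 'aabbaabaa')
  11 → (23, 'abaa')
  12 → (6, 'abaaaaababaaaabbaabaa')
  13 → (14, 'abaaaabbaabaa')
  14 → (12, 'ababaaaabbaabaa')
  15 → (0, 'ababbaabaaaaababaaaabbaabaa')
  16 → (19, 'abbaabaa')
  17 → (2, 'abbaabaaaaababaaaabbaabaa')
  18 → (24, 'baa')
  19 → (7, 'baaaaababaaaabbaabaa')
  20 → (15, 'baaaabbaabaa')
  21 → (21, 'baabaa')
  22 → (4, 'baabaaaaababaaaabbaabaa')
  23 → (13, 'babaaaabbaabaa')
  24 → (1, 'babbaabaaaaababaaaabbaabaa')
  25 → (20, 'bbaabaa')
  26 → (3, 'bbaabaaaaababaaaabbaabaa')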